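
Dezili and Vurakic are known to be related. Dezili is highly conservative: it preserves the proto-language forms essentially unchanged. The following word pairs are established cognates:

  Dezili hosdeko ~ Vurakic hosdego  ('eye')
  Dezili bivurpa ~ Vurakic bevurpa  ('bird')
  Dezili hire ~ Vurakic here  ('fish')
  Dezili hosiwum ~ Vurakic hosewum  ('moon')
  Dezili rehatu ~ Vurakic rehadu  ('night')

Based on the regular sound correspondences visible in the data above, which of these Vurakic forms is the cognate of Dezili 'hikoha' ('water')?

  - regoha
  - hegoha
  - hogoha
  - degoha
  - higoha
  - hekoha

hegoha

hosiwum ~ hosewum — Dezili i corresponds to Vurakic e after a consonant, before a consonant other than r, m, n, p, b, f, v.
hosdeko ~ hosdego — Dezili k corresponds to Vurakic g between vowels (before a back vowel).
Applying these to Dezili 'hikoha':
  hikoha → hekoha   (i→e after a consonant, before a consonant other than r, m, n, p, b, f, v)
  hekoha → hegoha   (k→g between vowels (before a back vowel))
So the Vurakic cognate is 'hegoha'.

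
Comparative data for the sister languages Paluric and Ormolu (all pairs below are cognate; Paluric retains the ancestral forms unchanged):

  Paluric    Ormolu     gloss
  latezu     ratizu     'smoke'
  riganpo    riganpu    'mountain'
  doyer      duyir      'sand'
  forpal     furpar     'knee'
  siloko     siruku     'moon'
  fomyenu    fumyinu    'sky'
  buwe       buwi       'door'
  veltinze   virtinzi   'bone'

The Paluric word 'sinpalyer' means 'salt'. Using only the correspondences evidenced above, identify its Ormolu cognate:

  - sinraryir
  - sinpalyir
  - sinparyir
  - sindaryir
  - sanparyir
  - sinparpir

sinparyir

veltinze ~ virtinzi — Paluric l corresponds to Ormolu r after a vowel, before a consonant other than r, m, n, p, b, f, v.
doyer ~ duyir — Paluric e corresponds to Ormolu i after a consonant, before r.
Applying these to Paluric 'sinpalyer':
  sinpalyer → sinparyer   (l→r after a vowel, before a consonant other than r, m, n, p, b, f, v)
  sinparyer → sinparyir   (e→i after a consonant, before r)
So the Ormolu cognate is 'sinparyir'.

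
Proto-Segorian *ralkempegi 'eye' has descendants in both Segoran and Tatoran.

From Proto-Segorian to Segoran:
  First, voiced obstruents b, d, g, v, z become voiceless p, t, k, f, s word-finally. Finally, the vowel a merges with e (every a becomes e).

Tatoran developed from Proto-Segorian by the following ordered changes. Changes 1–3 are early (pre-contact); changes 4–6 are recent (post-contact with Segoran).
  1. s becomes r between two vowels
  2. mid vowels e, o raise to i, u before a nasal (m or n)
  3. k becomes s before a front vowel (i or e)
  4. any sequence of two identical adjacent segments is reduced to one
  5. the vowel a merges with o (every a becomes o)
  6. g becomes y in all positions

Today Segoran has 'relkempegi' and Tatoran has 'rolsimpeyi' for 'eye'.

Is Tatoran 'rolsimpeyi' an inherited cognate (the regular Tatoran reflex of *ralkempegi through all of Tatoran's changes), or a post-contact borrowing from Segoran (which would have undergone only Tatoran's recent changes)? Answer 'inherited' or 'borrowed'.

inherited

If inherited, *ralkempegi would pass through all of Tatoran's changes:
Tatoran: *ralkempegi
  ralkempegi (rule 1 does not apply)
  ralkempegi → ralkimpegi   [pre-nasal raising]
  ralkimpegi → ralsimpegi   [palatalisation]
  ralsimpegi (rule 4 does not apply)
  ralsimpegi → rolsimpegi   [vowel merger]
  rolsimpegi → rolsimpeyi   [unconditioned shift]
  giving Tatoran rolsimpeyi.
If borrowed from Segoran 'relkempegi' after the early changes, it would undergo only the recent ones:
  rule 4 (degemination): no change (relkempegi)
  rule 5 (vowel merger): no change (relkempegi)
  rule 6 (unconditioned shift): relkempegi → relkempeyi
  ⇒ as a loan: relkempeyi
Tatoran 'rolsimpeyi' matches the inherited outcome exactly, so it is an inherited cognate, not a loan.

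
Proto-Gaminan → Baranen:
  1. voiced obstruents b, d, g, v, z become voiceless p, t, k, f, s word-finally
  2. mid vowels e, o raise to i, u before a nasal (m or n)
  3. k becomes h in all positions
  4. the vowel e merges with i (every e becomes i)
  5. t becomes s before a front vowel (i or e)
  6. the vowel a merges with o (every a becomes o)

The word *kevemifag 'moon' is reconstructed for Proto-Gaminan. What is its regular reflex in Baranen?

hivimifoh

Baranen: *kevemifag > kevemifak > kevimifak > hevimifah > hivimifah > hivimifoh  (by final devoicing, pre-nasal raising, unconditioned shift, vowel merger, vowel merger)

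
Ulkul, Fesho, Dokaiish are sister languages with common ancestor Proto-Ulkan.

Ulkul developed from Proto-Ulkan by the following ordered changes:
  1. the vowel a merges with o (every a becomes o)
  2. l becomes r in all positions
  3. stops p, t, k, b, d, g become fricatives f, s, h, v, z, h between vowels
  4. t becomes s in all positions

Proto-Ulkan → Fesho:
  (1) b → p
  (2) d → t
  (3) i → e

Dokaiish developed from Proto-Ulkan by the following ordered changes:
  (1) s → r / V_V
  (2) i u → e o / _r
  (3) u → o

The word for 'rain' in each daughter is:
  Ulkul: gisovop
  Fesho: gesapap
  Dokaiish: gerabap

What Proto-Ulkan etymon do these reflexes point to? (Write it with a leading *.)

Position 5: Ulkul has v, Fesho has p, Dokaiish has b. Dokaiish preserves b here (none of its changes turn any other segment into b), so the proto-segment is *b.
Position 4: Ulkul has o, Fesho has a, Dokaiish has a. Fesho preserves a here (none of its changes turn any other segment into a), so the proto-segment is *a.
Verify the candidate proto-form against each daughter:
Ulkul: start from *gisabap.
  rule 1 (vowel merger): gisabap → gisobop
  rule 2: no change — gisobop
  rule 3 (intervocalic lenition): gisobop → gisovop
  rule 4: no change — gisovop
  ⇒ Ulkul gisovop
Fesho: start from *gisabap.
  rule 1 (unconditioned shift): gisabap → gisapap
  rule 2: no change — gisapap
  rule 3 (vowel merger): gisapap → gesapap
  ⇒ Fesho gesapap
Dokaiish: *gisabap > girabap > gerabap  (by rhotacism, pre-rhotic lowering)
No other proto-form is consistent with every reflex, so the reconstruction is *gisabap.

*gisabap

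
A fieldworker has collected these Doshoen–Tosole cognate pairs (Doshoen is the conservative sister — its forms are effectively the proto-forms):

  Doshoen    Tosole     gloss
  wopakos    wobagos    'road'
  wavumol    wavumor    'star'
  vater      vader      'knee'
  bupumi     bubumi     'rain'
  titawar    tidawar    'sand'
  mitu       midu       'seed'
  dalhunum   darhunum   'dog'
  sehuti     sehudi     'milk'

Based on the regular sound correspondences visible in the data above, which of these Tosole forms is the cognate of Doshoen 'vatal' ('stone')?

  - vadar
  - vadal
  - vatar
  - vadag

titawar ~ tidawar — Doshoen t corresponds to Tosole d between vowels (before a back vowel).
wavumol ~ wavumor — Doshoen l corresponds to Tosole r word-finally.
Applying these to Doshoen 'vatal':
  vatal → vadal   (t→d between vowels (before a back vowel))
  vadal → vadar   (l→r word-finally)
So the Tosole cognate is 'vadar'.

vadar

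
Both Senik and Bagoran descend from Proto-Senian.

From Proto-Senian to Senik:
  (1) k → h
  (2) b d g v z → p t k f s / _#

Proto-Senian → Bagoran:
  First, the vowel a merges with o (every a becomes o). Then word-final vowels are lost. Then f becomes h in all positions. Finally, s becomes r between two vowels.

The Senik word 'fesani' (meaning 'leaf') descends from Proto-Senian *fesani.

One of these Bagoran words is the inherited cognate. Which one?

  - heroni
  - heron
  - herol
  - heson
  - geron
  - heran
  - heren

Bagoran: start from *fesani.
  rule 1 (vowel merger): fesani → fesoni
  rule 2 (apocope): fesoni → feson
  rule 3 (unconditioned shift): feson → heson
  rule 4 (rhotacism): heson → heron
  ⇒ Bagoran heron
The other candidates each miss or misapply at least one Bagoran change.

heron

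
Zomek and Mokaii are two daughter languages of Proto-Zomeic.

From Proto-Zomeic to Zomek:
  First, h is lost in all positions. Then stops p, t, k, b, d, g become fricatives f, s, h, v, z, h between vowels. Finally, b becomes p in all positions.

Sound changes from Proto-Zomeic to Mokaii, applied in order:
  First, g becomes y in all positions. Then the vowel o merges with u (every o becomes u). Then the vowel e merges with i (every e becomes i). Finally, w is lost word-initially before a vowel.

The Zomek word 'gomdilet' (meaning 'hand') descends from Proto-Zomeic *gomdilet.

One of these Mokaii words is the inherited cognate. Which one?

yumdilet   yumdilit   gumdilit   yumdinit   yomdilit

Mokaii: *gomdilet
  gomdilet → yomdilet   [unconditioned shift]
  yomdilet → yumdilet   [vowel merger]
  yumdilet → yumdilit   [vowel merger]
  yumdilit (rule 4 does not apply)
  giving Mokaii yumdilit.
The other candidates each miss or misapply at least one Mokaii change.

yumdilit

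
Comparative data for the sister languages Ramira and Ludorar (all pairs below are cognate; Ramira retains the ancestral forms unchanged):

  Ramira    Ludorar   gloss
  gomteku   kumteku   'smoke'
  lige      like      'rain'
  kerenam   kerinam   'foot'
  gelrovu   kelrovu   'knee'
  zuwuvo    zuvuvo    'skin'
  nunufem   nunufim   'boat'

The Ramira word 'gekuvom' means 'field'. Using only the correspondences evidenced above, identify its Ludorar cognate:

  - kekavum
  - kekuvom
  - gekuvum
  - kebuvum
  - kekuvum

kekuvum

gelrovu ~ kelrovu — Ramira g corresponds to Ludorar k word-initially before a front vowel.
gomteku ~ kumteku — Ramira o corresponds to Ludorar u after a consonant, before a nasal.
Applying these to Ramira 'gekuvom':
  gekuvom → kekuvom   (g→k word-initially before a front vowel)
  kekuvom → kekuvum   (o→u after a consonant, before a nasal)
So the Ludorar cognate is 'kekuvum'.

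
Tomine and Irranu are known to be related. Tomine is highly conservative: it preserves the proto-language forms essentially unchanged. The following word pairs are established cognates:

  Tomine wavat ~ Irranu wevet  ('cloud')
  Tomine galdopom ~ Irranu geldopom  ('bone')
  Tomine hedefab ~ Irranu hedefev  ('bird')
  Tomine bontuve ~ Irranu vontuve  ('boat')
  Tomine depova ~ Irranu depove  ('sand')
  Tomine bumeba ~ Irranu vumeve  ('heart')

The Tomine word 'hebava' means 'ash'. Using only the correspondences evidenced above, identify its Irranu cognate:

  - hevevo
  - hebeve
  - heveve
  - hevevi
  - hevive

heveve

bumeba ~ vumeve — Tomine b corresponds to Irranu v between vowels (before a back vowel).
wavat ~ wevet — Tomine a corresponds to Irranu e after a consonant, before a labial obstruent.
depova ~ depove, bumeba ~ vumeve — Tomine a corresponds to Irranu e word-finally.
Applying these to Tomine 'hebava':
  hebava → hevava   (b→v between vowels (before a back vowel))
  hevava → heveva   (a→e after a consonant, before a labial obstruent)
  heveva → heveve   (a→e word-finally)
So the Irranu cognate is 'heveve'.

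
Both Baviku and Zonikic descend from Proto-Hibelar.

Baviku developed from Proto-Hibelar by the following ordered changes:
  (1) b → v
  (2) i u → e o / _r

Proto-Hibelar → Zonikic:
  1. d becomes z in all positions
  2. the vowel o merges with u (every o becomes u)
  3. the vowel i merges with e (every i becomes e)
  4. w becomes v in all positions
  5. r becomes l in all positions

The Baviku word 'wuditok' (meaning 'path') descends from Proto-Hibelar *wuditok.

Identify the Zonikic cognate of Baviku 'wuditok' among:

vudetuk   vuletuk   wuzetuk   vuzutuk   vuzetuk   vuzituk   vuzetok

Zonikic: start from *wuditok.
  rule 1 (unconditioned shift): wuditok → wuzitok
  rule 2 (vowel merger): wuzitok → wuzituk
  rule 3 (vowel merger): wuzituk → wuzetuk
  rule 4 (unconditioned shift): wuzetuk → vuzetuk
  rule 5: no change — vuzetuk
  ⇒ Zonikic vuzetuk
The other candidates each miss or misapply at least one Zonikic change.

vuzetuk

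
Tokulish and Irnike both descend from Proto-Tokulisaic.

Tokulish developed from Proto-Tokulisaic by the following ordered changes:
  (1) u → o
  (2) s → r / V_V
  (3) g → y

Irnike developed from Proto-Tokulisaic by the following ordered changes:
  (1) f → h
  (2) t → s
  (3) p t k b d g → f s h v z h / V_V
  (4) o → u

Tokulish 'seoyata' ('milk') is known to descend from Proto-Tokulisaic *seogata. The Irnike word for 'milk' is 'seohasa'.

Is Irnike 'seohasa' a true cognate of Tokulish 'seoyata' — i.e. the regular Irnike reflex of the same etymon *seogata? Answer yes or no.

Derive the expected Irnike reflex of *seogata:
Irnike: *seogata
  seogata (rule 1 does not apply)
  seogata → seogasa   [unconditioned shift]
  seogasa → seohasa   [intervocalic lenition]
  seohasa → seuhasa   [vowel merger]
  giving Irnike seuhasa.
The regular Irnike reflex would be 'seuhasa', but the attested form is 'seohasa'. The correspondence is irregular, so they are not cognates (the Irnike form has a different source).

no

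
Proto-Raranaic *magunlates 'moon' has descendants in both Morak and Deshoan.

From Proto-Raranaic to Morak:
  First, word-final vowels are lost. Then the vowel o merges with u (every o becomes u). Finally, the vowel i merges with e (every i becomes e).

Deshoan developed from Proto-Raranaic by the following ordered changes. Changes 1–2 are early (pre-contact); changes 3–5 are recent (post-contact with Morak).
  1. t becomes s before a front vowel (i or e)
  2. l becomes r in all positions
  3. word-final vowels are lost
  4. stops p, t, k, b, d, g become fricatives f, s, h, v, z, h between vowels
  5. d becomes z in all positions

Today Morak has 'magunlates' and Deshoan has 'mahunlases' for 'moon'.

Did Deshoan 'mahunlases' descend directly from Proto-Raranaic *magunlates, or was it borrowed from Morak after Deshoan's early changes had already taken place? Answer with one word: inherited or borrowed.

If inherited, *magunlates would pass through all of Deshoan's changes:
Deshoan: start from *magunlates.
  rule 1 (palatalisation): magunlates → magunlases
  rule 2 (unconditioned shift): magunlases → magunrases
  rule 3: no change — magunrases
  rule 4 (intervocalic lenition): magunrases → mahunrases
  rule 5: no change — mahunrases
  ⇒ Deshoan mahunrases
If borrowed from Morak 'magunlates' after the early changes, it would undergo only the recent ones:
  rule 3 (apocope): no change (magunlates)
  rule 4 (intervocalic lenition): magunlates → mahunlases
  rule 5 (unconditioned shift): no change (mahunlases)
  ⇒ as a loan: mahunlases
Deshoan 'mahunlases' matches the loan outcome 'mahunlases', not the inherited 'mahunrases' — it skipped the early Deshoan changes, so it was borrowed from Morak.

borrowed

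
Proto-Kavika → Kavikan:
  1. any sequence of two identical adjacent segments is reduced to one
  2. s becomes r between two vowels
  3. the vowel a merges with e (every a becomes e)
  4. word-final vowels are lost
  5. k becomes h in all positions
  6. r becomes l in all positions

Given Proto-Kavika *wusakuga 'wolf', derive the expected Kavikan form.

wulehug

Kavikan: *wusakuga
  wusakuga (rule 1 does not apply)
  wusakuga → wurakuga   [rhotacism]
  wurakuga → wurekuge   [vowel merger]
  wurekuge → wurekug   [apocope]
  wurekug → wurehug   [unconditioned shift]
  wurehug → wulehug   [unconditioned shift]
  giving Kavikan wulehug.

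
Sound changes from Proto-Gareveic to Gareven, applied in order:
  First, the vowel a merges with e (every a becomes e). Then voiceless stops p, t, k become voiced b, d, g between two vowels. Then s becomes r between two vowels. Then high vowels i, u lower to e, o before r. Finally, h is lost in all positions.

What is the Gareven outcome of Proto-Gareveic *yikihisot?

Gareven: *yikihisot
  yikihisot (rule 1 does not apply)
  yikihisot → yigihisot   [intervocalic voicing]
  yigihisot → yigihirot   [rhotacism]
  yigihirot → yigiherot   [pre-rhotic lowering]
  yigiherot → yigierot   [h-loss]
  giving Gareven yigierot.

yigierot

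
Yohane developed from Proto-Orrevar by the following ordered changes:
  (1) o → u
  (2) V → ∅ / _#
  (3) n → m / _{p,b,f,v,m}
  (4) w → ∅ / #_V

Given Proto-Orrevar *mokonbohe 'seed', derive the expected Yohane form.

mukumbuh

Yohane: *mokonbohe > mukunbuhe > mukunbuh > mukumbuh  (by vowel merger, apocope, nasal place assimilation)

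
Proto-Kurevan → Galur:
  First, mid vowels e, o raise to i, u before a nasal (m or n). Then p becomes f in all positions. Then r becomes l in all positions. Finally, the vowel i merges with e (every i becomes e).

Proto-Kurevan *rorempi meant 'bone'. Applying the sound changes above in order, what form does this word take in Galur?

lolemfe

Galur: *rorempi
  rorempi → rorimpi   [pre-nasal raising]
  rorimpi → rorimfi   [unconditioned shift]
  rorimfi → lolimfi   [unconditioned shift]
  lolimfi → lolemfe   [vowel merger]
  giving Galur lolemfe.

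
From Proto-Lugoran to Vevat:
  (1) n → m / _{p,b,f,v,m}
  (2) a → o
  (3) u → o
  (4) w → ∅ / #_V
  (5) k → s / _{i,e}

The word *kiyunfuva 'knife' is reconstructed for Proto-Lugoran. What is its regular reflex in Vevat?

siyomfovo

Vevat: *kiyunfuva
  kiyunfuva → kiyumfuva   [nasal place assimilation]
  kiyumfuva → kiyumfuvo   [vowel merger]
  kiyumfuvo → kiyomfovo   [vowel merger]
  kiyomfovo (rule 4 does not apply)
  kiyomfovo → siyomfovo   [palatalisation]
  giving Vevat siyomfovo.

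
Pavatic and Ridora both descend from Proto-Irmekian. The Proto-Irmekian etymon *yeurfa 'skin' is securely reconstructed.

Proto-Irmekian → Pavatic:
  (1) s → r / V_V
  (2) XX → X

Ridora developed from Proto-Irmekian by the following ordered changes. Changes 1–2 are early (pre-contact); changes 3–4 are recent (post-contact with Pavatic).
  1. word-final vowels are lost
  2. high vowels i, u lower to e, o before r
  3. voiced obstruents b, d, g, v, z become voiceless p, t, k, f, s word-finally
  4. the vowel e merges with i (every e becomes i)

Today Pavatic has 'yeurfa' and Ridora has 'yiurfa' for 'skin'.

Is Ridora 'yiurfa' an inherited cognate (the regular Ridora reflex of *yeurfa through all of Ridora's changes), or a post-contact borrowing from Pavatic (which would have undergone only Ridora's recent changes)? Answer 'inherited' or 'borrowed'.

borrowed

If inherited, *yeurfa would pass through all of Ridora's changes:
Ridora: *yeurfa
  yeurfa → yeurf   [apocope]
  yeurf → yeorf   [pre-rhotic lowering]
  yeorf (rule 3 does not apply)
  yeorf → yiorf   [vowel merger]
  giving Ridora yiorf.
If borrowed from Pavatic 'yeurfa' after the early changes, it would undergo only the recent ones:
  rule 3 (final devoicing): no change (yeurfa)
  rule 4 (vowel merger): yeurfa → yiurfa
  ⇒ as a loan: yiurfa
Ridora 'yiurfa' matches the loan outcome 'yiurfa', not the inherited 'yiorf' — it skipped the early Ridora changes, so it was borrowed from Pavatic.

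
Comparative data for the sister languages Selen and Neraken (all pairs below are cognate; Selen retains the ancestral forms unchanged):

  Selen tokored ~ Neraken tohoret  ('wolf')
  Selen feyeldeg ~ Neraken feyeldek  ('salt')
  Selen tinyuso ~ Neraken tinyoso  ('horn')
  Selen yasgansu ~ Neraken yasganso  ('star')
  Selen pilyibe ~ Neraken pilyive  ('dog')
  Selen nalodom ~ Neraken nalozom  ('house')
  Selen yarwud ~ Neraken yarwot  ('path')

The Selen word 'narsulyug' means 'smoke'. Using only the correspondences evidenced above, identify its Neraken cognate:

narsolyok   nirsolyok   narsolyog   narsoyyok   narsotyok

tinyuso ~ tinyoso, yarwud ~ yarwot — Selen u corresponds to Neraken o after a consonant, before a consonant other than r, m, n, p, b, f, v.
feyeldeg ~ feyeldek — Selen g corresponds to Neraken k word-finally.
Applying these to Selen 'narsulyug':
  narsulyug → narsolyug   (u→o after a consonant, before a consonant other than r, m, n, p, b, f, v)
  narsolyug → narsolyog   (u→o after a consonant, before a consonant other than r, m, n, p, b, f, v)
  narsolyog → narsolyok   (g→k word-finally)
So the Neraken cognate is 'narsolyok'.

narsolyok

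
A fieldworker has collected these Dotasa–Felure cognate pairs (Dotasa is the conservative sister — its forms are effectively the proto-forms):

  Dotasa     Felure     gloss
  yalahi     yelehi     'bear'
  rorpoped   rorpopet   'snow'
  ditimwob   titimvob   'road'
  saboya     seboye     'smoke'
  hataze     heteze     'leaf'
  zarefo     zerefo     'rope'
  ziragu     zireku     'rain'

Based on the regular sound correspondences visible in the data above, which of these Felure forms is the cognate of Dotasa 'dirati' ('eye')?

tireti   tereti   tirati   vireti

tireti

ditimwob ~ titimvob — Dotasa d corresponds to Felure t word-initially before a front vowel.
yalahi ~ yelehi, hataze ~ heteze — Dotasa a corresponds to Felure e after a consonant, before a consonant other than r, m, n, p, b, f, v.
Applying these to Dotasa 'dirati':
  dirati → tirati   (d→t word-initially before a front vowel)
  tirati → tireti   (a→e after a consonant, before a consonant other than r, m, n, p, b, f, v)
So the Felure cognate is 'tireti'.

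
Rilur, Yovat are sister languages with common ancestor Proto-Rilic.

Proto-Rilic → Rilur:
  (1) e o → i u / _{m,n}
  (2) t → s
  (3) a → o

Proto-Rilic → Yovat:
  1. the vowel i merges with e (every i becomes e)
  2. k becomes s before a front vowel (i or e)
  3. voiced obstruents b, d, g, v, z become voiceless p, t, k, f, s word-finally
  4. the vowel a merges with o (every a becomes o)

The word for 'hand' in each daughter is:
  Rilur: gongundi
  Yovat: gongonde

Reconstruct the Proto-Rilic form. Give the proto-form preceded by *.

*gangondi

Position 5: Rilur has u, Yovat has o. Taking the neighbouring segments as reconstructed: Rilur u could go back to *o or *u; Yovat o could go back to *a or *o — the one source consistent with every daughter is *o.
Position 8: Rilur has i, Yovat has e. Taking the neighbouring segments as reconstructed: Rilur i can only go back to *i; Yovat e could go back to *e or *i — the one source consistent with every daughter is *i.
Continuing position by position gives *gangondi; check it forward:
Rilur: *gangondi > gangundi > gongundi  (by pre-nasal raising, vowel merger)
Yovat: *gangondi
  gangondi → gangonde   [vowel merger]
  gangonde (rule 2 does not apply)
  gangonde (rule 3 does not apply)
  gangonde → gongonde   [vowel merger]
  giving Yovat gongonde.
Only *gangondi yields all of Rilur gongundi, Yovat gongonde.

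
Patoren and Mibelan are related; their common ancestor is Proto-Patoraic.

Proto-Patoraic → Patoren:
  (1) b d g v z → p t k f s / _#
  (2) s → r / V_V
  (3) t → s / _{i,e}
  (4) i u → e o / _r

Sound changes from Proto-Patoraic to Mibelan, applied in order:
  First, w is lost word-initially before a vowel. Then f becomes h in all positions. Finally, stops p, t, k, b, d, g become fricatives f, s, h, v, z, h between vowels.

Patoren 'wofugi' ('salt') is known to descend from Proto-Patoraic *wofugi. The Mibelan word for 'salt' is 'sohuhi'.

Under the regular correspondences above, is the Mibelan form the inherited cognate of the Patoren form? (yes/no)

no

Derive the expected Mibelan reflex of *wofugi:
Mibelan: start from *wofugi.
  rule 1 (glide loss): wofugi → ofugi
  rule 2 (unconditioned shift): ofugi → ohugi
  rule 3 (intervocalic lenition): ohugi → ohuhi
  ⇒ Mibelan ohuhi
The regular Mibelan reflex would be 'ohuhi', but the attested form is 'sohuhi'. The correspondence is irregular, so they are not cognates (the Mibelan form has a different source).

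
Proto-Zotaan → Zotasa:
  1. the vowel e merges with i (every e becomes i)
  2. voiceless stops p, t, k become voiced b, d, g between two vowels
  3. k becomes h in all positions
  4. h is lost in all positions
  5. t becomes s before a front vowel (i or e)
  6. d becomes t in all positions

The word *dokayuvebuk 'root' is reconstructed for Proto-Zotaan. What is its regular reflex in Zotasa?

Zotasa: start from *dokayuvebuk.
  rule 1 (vowel merger): dokayuvebuk → dokayuvibuk
  rule 2 (intervocalic voicing): dokayuvibuk → dogayuvibuk
  rule 3 (unconditioned shift): dogayuvibuk → dogayuvibuh
  rule 4 (h-loss): dogayuvibuh → dogayuvibu
  rule 5: no change — dogayuvibu
  rule 6 (unconditioned shift): dogayuvibu → togayuvibu
  ⇒ Zotasa togayuvibu

togayuvibu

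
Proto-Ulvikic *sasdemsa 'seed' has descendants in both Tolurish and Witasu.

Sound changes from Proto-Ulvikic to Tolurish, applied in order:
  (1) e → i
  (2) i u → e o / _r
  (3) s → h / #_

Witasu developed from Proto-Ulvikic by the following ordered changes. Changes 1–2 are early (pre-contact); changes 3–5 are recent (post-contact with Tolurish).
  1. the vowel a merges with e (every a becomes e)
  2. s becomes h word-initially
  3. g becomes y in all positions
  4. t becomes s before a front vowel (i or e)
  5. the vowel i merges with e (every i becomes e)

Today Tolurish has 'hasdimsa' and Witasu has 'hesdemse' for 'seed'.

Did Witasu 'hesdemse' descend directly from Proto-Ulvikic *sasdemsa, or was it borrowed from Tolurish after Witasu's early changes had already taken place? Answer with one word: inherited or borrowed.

If inherited, *sasdemsa would pass through all of Witasu's changes:
Witasu: *sasdemsa
  sasdemsa → sesdemse   [vowel merger]
  sesdemse → hesdemse   [debuccalisation]
  hesdemse (rule 3 does not apply)
  hesdemse (rule 4 does not apply)
  hesdemse (rule 5 does not apply)
  giving Witasu hesdemse.
If borrowed from Tolurish 'hasdimsa' after the early changes, it would undergo only the recent ones:
  rule 3 (unconditioned shift): no change (hasdimsa)
  rule 4 (palatalisation): no change (hasdimsa)
  rule 5 (vowel merger): hasdimsa → hasdemsa
  ⇒ as a loan: hasdemsa
Witasu 'hesdemse' matches the inherited outcome exactly, so it is an inherited cognate, not a loan.

inherited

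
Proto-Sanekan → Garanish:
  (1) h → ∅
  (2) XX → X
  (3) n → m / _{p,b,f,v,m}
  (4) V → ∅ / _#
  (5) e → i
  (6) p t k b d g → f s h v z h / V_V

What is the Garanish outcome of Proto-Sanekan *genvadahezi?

gimvazaiz

Garanish: *genvadahezi
  genvadahezi → genvadaezi   [h-loss]
  genvadaezi (rule 2 does not apply)
  genvadaezi → gemvadaezi   [nasal place assimilation]
  gemvadaezi → gemvadaez   [apocope]
  gemvadaez → gimvadaiz   [vowel merger]
  gimvadaiz → gimvazaiz   [intervocalic lenition]
  giving Garanish gimvazaiz.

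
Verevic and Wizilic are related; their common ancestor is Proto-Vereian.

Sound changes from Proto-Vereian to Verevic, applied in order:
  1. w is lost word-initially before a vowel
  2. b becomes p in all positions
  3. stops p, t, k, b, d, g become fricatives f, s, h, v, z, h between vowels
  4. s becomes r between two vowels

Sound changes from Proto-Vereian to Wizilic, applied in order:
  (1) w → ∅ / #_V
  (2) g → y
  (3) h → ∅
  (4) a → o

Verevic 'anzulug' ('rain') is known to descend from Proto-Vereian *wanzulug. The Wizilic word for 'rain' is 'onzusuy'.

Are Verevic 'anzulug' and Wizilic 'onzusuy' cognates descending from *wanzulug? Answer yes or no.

Derive the expected Wizilic reflex of *wanzulug:
Wizilic: *wanzulug
  wanzulug → anzulug   [glide loss]
  anzulug → anzuluy   [unconditioned shift]
  anzuluy (rule 3 does not apply)
  anzuluy → onzuluy   [vowel merger]
  giving Wizilic onzuluy.
The regular Wizilic reflex would be 'onzuluy', but the attested form is 'onzusuy'. The correspondence is irregular, so they are not cognates (the Wizilic form has a different source).

no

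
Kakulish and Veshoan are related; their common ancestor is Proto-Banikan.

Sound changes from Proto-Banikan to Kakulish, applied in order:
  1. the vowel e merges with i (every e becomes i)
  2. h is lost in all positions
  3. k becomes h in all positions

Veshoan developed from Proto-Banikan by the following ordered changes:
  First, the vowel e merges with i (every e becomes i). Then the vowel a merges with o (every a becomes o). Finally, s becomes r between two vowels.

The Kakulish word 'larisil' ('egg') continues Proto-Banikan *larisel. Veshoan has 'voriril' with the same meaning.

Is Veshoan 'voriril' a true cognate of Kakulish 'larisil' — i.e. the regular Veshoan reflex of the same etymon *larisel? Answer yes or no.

Derive the expected Veshoan reflex of *larisel:
Veshoan: *larisel
  larisel → larisil   [vowel merger]
  larisil → lorisil   [vowel merger]
  lorisil → loriril   [rhotacism]
  giving Veshoan loriril.
The regular Veshoan reflex would be 'loriril', but the attested form is 'voriril'. The correspondence is irregular, so they are not cognates (the Veshoan form has a different source).

no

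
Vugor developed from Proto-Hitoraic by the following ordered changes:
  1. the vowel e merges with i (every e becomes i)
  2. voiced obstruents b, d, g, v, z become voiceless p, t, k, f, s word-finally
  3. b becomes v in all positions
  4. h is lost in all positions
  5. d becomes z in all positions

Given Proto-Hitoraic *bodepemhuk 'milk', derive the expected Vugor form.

Vugor: *bodepemhuk
  bodepemhuk → bodipimhuk   [vowel merger]
  bodipimhuk (rule 2 does not apply)
  bodipimhuk → vodipimhuk   [unconditioned shift]
  vodipimhuk → vodipimuk   [h-loss]
  vodipimuk → vozipimuk   [unconditioned shift]
  giving Vugor vozipimuk.

vozipimuk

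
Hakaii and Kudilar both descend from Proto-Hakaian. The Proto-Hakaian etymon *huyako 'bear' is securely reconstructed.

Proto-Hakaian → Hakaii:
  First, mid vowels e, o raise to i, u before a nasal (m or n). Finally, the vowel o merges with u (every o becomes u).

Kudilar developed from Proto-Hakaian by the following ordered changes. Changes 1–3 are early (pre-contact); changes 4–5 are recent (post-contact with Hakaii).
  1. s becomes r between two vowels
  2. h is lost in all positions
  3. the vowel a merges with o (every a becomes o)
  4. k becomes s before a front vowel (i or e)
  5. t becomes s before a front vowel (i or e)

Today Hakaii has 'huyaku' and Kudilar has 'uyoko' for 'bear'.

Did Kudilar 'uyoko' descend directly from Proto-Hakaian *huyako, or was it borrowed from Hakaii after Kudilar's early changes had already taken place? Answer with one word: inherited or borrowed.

If inherited, *huyako would pass through all of Kudilar's changes:
Kudilar: *huyako > uyako > uyoko  (by h-loss, vowel merger)
If borrowed from Hakaii 'huyaku' after the early changes, it would undergo only the recent ones:
  rule 4 (palatalisation): no change (huyaku)
  rule 5 (palatalisation): no change (huyaku)
  ⇒ as a loan: huyaku
Kudilar 'uyoko' matches the inherited outcome exactly, so it is an inherited cognate, not a loan.

inherited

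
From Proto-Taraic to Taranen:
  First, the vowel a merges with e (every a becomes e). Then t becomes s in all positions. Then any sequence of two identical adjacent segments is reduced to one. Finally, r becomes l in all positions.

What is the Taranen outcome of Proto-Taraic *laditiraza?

ledisileze

Taranen: *laditiraza
  laditiraza → leditireze   [vowel merger]
  leditireze → ledisireze   [unconditioned shift]
  ledisireze (rule 3 does not apply)
  ledisireze → ledisileze   [unconditioned shift]
  giving Taranen ledisileze.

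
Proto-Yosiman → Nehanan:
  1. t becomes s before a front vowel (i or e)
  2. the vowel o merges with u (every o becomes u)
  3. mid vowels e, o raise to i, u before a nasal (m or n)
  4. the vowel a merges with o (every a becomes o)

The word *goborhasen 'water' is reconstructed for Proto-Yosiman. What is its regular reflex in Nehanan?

guburhosin

Nehanan: start from *goborhasen.
  rule 1: no change — goborhasen
  rule 2 (vowel merger): goborhasen → guburhasen
  rule 3 (pre-nasal raising): guburhasen → guburhasin
  rule 4 (vowel merger): guburhasin → guburhosin
  ⇒ Nehanan guburhosin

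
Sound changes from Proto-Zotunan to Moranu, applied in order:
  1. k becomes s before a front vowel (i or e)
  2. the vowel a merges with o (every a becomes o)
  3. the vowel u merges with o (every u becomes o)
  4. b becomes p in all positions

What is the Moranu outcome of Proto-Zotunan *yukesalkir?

yosesolsir

Moranu: *yukesalkir > yusesalsir > yusesolsir > yosesolsir  (by palatalisation, vowel merger, vowel merger)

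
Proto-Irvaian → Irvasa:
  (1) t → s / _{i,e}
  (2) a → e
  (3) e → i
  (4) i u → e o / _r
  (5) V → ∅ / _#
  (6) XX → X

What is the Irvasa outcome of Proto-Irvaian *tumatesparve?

tumisisperv

Irvasa: *tumatesparve
  tumatesparve → tumasesparve   [palatalisation]
  tumasesparve → tumesesperve   [vowel merger]
  tumesesperve → tumisispirvi   [vowel merger]
  tumisispirvi → tumisispervi   [pre-rhotic lowering]
  tumisispervi → tumisisperv   [apocope]
  tumisisperv (rule 6 does not apply)
  giving Irvasa tumisisperv.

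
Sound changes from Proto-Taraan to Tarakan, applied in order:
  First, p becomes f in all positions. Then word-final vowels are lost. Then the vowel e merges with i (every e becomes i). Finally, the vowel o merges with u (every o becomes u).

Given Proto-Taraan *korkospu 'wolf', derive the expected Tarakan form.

Tarakan: start from *korkospu.
  rule 1 (unconditioned shift): korkospu → korkosfu
  rule 2 (apocope): korkosfu → korkosf
  rule 3: no change — korkosf
  rule 4 (vowel merger): korkosf → kurkusf
  ⇒ Tarakan kurkusf

kurkusf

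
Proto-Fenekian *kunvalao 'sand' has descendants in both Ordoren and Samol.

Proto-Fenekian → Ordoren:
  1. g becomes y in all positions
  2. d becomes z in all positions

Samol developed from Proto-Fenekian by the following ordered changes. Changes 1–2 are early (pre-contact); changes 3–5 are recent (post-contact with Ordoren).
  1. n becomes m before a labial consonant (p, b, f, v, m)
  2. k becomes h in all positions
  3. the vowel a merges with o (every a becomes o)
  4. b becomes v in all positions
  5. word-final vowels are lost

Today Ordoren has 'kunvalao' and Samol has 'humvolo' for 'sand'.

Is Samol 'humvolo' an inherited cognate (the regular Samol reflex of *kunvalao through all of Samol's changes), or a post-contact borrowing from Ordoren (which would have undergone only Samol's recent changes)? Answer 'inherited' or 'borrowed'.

If inherited, *kunvalao would pass through all of Samol's changes:
Samol: *kunvalao
  kunvalao → kumvalao   [nasal place assimilation]
  kumvalao → humvalao   [unconditioned shift]
  humvalao → humvoloo   [vowel merger]
  humvoloo (rule 4 does not apply)
  humvoloo → humvolo   [apocope]
  giving Samol humvolo.
If borrowed from Ordoren 'kunvalao' after the early changes, it would undergo only the recent ones:
  rule 3 (vowel merger): kunvalao → kunvoloo
  rule 4 (unconditioned shift): no change (kunvoloo)
  rule 5 (apocope): kunvoloo → kunvolo
  ⇒ as a loan: kunvolo
Samol 'humvolo' matches the inherited outcome exactly, so it is an inherited cognate, not a loan.

inherited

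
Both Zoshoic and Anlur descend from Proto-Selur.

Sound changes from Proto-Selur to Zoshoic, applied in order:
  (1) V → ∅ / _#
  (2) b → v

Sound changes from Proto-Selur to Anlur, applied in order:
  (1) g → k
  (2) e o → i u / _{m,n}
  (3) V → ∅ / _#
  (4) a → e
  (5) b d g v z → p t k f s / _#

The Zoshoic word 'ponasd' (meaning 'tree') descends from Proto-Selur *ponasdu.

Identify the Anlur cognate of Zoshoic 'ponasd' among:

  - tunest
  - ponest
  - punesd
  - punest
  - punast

Anlur: start from *ponasdu.
  rule 1: no change — ponasdu
  rule 2 (pre-nasal raising): ponasdu → punasdu
  rule 3 (apocope): punasdu → punasd
  rule 4 (vowel merger): punasd → punesd
  rule 5 (final devoicing): punesd → punest
  ⇒ Anlur punest
The other candidates each miss or misapply at least one Anlur change.

punest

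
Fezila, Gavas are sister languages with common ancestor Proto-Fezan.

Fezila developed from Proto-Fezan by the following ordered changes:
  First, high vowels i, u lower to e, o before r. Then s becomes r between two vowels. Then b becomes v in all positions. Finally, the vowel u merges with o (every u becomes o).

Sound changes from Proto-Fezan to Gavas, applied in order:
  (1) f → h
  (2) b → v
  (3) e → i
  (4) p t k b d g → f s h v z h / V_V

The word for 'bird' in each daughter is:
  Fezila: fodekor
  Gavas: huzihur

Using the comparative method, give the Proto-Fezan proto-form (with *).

*fudekur

Position 1: Fezila has f, Gavas has h. Fezila preserves f here (none of its changes turn any other segment into f), so the proto-segment is *f.
Position 3: Fezila has d, Gavas has z. Fezila preserves d here (none of its changes turn any other segment into d), so the proto-segment is *d.
Continuing position by position gives *fudekur; check it forward:
Fezila: *fudekur
  fudekur → fudekor   [pre-rhotic lowering]
  fudekor (rule 2 does not apply)
  fudekor (rule 3 does not apply)
  fudekor → fodekor   [vowel merger]
  giving Fezila fodekor.
Gavas: *fudekur > hudekur > hudikur > huzihur  (by unconditioned shift, vowel merger, intervocalic lenition)
No other proto-form is consistent with every reflex, so the reconstruction is *fudekur.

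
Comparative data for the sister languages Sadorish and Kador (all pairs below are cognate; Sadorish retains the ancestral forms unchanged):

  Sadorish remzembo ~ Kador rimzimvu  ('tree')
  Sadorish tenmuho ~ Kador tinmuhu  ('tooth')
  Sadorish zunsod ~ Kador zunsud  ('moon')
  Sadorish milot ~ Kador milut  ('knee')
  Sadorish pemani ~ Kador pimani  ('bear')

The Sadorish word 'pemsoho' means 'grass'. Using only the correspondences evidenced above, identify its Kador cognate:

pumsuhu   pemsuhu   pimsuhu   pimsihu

pimsuhu

remzembo ~ rimzimvu, pemani ~ pimani — Sadorish e corresponds to Kador i after a consonant, before a nasal.
zunsod ~ zunsud, milot ~ milut — Sadorish o corresponds to Kador u after a consonant, before a consonant other than r, m, n, p, b, f, v.
remzembo ~ rimzimvu, tenmuho ~ tinmuhu — Sadorish o corresponds to Kador u word-finally.
Applying these to Sadorish 'pemsoho':
  pemsoho → pimsoho   (e→i after a consonant, before a nasal)
  pimsoho → pimsuho   (o→u after a consonant, before a consonant other than r, m, n, p, b, f, v)
  pimsuho → pimsuhu   (o→u word-finally)
So the Kador cognate is 'pimsuhu'.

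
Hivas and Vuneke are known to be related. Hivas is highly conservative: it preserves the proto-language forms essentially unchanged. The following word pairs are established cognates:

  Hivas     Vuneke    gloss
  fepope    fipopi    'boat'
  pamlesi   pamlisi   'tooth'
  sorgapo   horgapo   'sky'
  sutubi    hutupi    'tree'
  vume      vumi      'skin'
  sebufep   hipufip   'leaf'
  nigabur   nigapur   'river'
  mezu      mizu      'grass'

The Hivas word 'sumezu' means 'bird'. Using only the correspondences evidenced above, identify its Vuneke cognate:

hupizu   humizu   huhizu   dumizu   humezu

humizu

sutubi ~ hutupi — Hivas s corresponds to Vuneke h word-initially before a back vowel.
pamlesi ~ pamlisi, mezu ~ mizu — Hivas e corresponds to Vuneke i after a consonant, before a consonant other than r, m, n, p, b, f, v.
Applying these to Hivas 'sumezu':
  sumezu → humezu   (s→h word-initially before a back vowel)
  humezu → humizu   (e→i after a consonant, before a consonant other than r, m, n, p, b, f, v)
So the Vuneke cognate is 'humizu'.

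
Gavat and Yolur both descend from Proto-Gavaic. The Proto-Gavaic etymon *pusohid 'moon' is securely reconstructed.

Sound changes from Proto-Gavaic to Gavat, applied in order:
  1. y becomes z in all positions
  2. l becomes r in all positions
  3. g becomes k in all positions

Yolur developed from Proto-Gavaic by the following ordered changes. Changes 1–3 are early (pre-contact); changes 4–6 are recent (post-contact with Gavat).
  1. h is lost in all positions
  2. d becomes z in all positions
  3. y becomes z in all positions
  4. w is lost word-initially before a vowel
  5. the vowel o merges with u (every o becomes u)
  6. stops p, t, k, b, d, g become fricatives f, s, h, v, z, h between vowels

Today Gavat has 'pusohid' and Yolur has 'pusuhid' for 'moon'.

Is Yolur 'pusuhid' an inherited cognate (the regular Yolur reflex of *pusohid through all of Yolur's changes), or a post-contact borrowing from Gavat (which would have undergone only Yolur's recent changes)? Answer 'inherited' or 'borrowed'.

If inherited, *pusohid would pass through all of Yolur's changes:
Yolur: *pusohid > pusoid > pusoiz > pusuiz  (by h-loss, unconditioned shift, vowel merger)
If borrowed from Gavat 'pusohid' after the early changes, it would undergo only the recent ones:
  rule 4 (glide loss): no change (pusohid)
  rule 5 (vowel merger): pusohid → pusuhid
  rule 6 (intervocalic lenition): no change (pusuhid)
  ⇒ as a loan: pusuhid
Yolur 'pusuhid' matches the loan outcome 'pusuhid', not the inherited 'pusuiz' — it skipped the early Yolur changes, so it was borrowed from Gavat.

borrowed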